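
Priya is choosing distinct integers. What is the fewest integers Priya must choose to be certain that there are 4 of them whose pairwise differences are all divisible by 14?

Integers whose pairwise differences are multiples of 14 are exactly those sharing a remainder mod 14. By the pigeonhole principle, the 14 residue classes mod 14 are the pigeonholes.
With 42 integers one could put 3 in each residue class and have no class reach 4.
The 43rd integer pushes some class to 4, so 14·3 + 1 = 43.

43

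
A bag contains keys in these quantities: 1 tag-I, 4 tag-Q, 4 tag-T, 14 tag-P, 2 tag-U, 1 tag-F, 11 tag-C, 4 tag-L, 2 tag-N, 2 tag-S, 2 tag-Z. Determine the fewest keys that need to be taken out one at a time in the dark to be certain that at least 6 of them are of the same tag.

33

An adversary could hand out at most 5 keys per tag (9 tags run out sooner): 1 + 4 + 4 + 5 + 2 + 1 + 5 + 4 + 2 + 2 + 2 = 32 keys and still no tag has 6.
One more key lands in a tag already at 5, so 33 draws are enough and 32 are not.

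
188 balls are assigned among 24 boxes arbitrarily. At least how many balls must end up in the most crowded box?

8

Pigeonhole: the 24 boxes are the holes and the 188 balls are the pigeons.
If every box held at most 7 balls, the total would be at most 24 × 7 = 168, which is less than 188.
So some box holds at least ⌈188/24⌉ = 8 balls.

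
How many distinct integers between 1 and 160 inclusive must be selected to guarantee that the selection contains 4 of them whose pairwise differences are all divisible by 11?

34

Integers whose pairwise differences are multiples of 11 are exactly those sharing a remainder mod 11. The 11 residue classes mod 11 are the pigeonholes.
With 33 integers one could put 3 in each residue class and have no class reach 4.
The 34th integer pushes some class to 4, so 11·3 + 1 = 34.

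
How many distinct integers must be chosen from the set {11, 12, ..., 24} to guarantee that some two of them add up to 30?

11

A set avoiding the sum 30 can contain at most one of each pair {x, 30−x}, plus the 6 elements whose complement lies outside the range or equal to its own complement.
The integers 15, …, 24 (10 of them) are such a set: any two sum to at least 15+16 = 31 > 30.
Any 11th integer completes one of the 4 pairs, so 11 choices force a sum of 30.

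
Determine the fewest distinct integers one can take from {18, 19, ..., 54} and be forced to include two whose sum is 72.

20

Two chosen integers sum to 72 exactly when both halves of some pair {x, 72−x} with 18 ≤ x ≤ 72−x ≤ 54 are chosen — 18 such pairs.
The remaining 1 element (those with no distinct partner in range) can never complete a 72-sum, so the worst case takes all of them and one from each pair: 1 + 18 = 19.
The 20th integer has to be the second member of some pair, so 19 + 1 = 20.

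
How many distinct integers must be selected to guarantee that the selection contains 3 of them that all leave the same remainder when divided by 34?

By the pigeonhole principle, the 34 residue classes mod 34 are the pigeonholes.
With 68 integers one could put 2 in each residue class and have no class reach 3.
The 69th integer pushes some class to 3, so 34·2 + 1 = 69.

69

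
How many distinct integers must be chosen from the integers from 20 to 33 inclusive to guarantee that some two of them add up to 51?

9

A set avoiding the sum 51 can contain at most one of each pair {x, 51−x}, plus the 2 elements whose complement lies outside the range.
The integers 26, …, 33 (8 of them) are such a set: any two sum to at least 26+27 = 53 > 51.
Pigeonhole: any 9th integer completes one of the 6 pairs, so 9 choices force a sum of 51.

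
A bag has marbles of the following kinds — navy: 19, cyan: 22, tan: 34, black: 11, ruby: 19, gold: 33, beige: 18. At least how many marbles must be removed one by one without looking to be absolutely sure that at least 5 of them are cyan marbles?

In the worst case for collecting cyan marbles, every non-cyan marble comes out first.
There are 19 + 34 + 11 + 19 + 33 + 18 = 134 non-cyan marbles altogether.
After those, each further marble must be cyan, so 134 + 5 = 139 draws guarantee 5 cyan marbles.

139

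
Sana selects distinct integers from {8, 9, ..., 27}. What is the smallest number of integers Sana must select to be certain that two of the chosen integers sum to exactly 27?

15

Group the elements by complementary pair {x, 27−x}: {8,19}, {9,18}, {10,17}, …, giving 6 two-element pairs and 8 integers whose partner 27−x falls outside [8,27].
By pigeonhole, treating each of those 14 groups as a pigeonhole, one can pick one integer per group — 14 integers — with no two summing to 27.
The 15th integer lands in an occupied pair, forcing a sum of 27.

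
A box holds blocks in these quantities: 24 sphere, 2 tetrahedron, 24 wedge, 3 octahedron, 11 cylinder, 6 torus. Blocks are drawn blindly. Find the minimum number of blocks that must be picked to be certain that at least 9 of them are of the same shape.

36

By the pigeonhole principle, the 6 shapes are the holes; the blocks drawn are the pigeons.
To avoid 9 of any one shape, the worst case takes at most 8 of each shape, or every block of a shape that has fewer than 8.
That gives 8 + 2 + 8 + 3 + 8 + 6 = 35 blocks with no shape reaching 9.
The next block forces some shape to 9, so 35 + 1 = 36.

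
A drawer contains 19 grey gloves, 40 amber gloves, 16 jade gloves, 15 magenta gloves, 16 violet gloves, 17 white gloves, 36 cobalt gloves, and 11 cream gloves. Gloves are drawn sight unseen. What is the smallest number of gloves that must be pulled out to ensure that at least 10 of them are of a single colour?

73

An adversary could hand out at most 9 gloves per colour: 9 + 9 + 9 + 9 + 9 + 9 + 9 + 9 = 72 gloves and still no colour has 10.
By pigeonhole, one more glove lands in a colour already at 9, so 73 draws are enough and 72 are not.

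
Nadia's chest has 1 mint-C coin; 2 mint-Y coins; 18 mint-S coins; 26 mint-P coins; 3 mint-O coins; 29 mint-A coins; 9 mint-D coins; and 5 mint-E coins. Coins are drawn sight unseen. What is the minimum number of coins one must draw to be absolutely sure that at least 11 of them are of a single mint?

The 8 mints are the holes; the coins drawn are the pigeons.
To avoid 11 of any one mint, the worst case takes at most 10 of each mint, or every coin of a mint that has fewer than 10.
That gives 1 + 2 + 10 + 10 + 3 + 10 + 9 + 5 = 50 coins with no mint reaching 11.
The next coin forces some mint to 11, so 50 + 1 = 51.

51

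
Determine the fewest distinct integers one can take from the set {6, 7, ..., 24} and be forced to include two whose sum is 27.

Two chosen integers sum to 27 exactly when both halves of some pair {x, 27−x} with 6 ≤ x ≤ 27−x ≤ 21 are chosen — 8 such pairs.
The remaining 3 elements (those with no distinct partner in range) can never complete a 27-sum, so the worst case takes all of them and one from each pair: 3 + 8 = 11.
Pigeonhole: the 12th integer has to be the second member of some pair, so 11 + 1 = 12.

12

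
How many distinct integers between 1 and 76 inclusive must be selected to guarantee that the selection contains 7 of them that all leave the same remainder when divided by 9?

55

Pigeonhole: the 9 residue classes mod 9 are the pigeonholes.
With 54 integers one could put 6 in each residue class and have no class reach 7.
The 55th integer pushes some class to 7, so 9·6 + 1 = 55.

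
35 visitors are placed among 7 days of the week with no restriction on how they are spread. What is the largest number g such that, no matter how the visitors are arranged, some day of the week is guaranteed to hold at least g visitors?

The 7 days of the week are the holes and the 35 visitors are the pigeons.
If every day of the week held at most 4 visitors, the total would be at most 7 × 4 = 28, which is less than 35.
So some day of the week holds at least ⌈35/7⌉ = 5 visitors.

5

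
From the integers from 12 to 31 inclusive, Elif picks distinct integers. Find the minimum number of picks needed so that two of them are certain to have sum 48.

Group the elements by complementary pair {x, 48−x}: {17,31}, {18,30}, {19,29}, …, giving 7 two-element pairs, the single value 24 (it cannot pair with itself since the integers are distinct), and 5 integers whose partner 48−x falls outside [12,31].
Treating each of those 13 groups as a pigeonhole, one can pick one integer per group — 13 integers — with no two summing to 48.
The 14th integer lands in an occupied pair, forcing a sum of 48.

14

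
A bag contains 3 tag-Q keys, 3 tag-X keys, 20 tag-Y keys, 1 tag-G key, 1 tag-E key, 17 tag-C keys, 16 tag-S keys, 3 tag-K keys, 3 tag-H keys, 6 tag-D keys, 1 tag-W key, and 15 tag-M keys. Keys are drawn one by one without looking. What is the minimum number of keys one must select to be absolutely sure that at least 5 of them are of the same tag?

An adversary could hand out at most 4 keys per tag (7 tags run out sooner): 3 + 3 + 4 + 1 + 1 + 4 + 4 + 3 + 3 + 4 + 1 + 4 = 35 keys and still no tag has 5.
By pigeonhole, one more key lands in a tag already at 4, so 36 draws are enough and 35 are not.

36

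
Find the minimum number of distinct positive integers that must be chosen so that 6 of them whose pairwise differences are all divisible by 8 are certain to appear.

41

Integers whose pairwise differences are multiples of 8 are exactly those sharing a remainder mod 8. The 8 residue classes mod 8 are the pigeonholes.
With 40 integers one could put 5 in each residue class and have no class reach 6.
The 41st integer pushes some class to 6, so 8·5 + 1 = 41.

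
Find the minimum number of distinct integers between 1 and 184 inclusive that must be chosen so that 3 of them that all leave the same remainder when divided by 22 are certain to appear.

By pigeonhole, the 22 residue classes mod 22 are the pigeonholes.
With 44 integers one could put 2 in each residue class and have no class reach 3.
The 45th integer pushes some class to 3, so 22·2 + 1 = 45.

45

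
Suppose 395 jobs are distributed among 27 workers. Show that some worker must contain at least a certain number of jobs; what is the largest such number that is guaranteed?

15

The 27 workers are the holes and the 395 jobs are the pigeons.
If every worker held at most 14 jobs, the total would be at most 27 × 14 = 378, which is less than 395.
So some worker holds at least ⌈395/27⌉ = 15 jobs.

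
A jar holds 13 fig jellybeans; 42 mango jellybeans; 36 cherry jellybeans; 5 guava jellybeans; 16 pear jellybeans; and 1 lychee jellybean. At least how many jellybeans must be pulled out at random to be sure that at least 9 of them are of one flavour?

39

By pigeonhole, put each drawn jellybean into a box by flavour. The largest draw with every box below 9 takes min(count, 8) from each flavour; flavours with fewer than 8 contribute all they have.
Σ min(cᵢ, 8) = 8 + 8 + 8 + 5 + 8 + 1 = 38.
Draw number 38 + 1 = 39 must push one box to 9.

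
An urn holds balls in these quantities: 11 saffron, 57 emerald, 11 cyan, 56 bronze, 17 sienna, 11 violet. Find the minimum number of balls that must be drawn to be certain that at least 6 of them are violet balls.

In the worst case for collecting violet balls, every non-violet ball comes out first.
There are 11 + 57 + 11 + 56 + 17 = 152 non-violet balls altogether.
After those, each further ball must be violet, so 152 + 6 = 158 draws guarantee 6 violet balls.

158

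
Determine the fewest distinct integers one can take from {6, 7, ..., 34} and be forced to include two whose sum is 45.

18

Two chosen integers sum to 45 exactly when both halves of some pair {x, 45−x} with 11 ≤ x ≤ 45−x ≤ 34 are chosen — 12 such pairs.
The remaining 5 elements (those with no distinct partner in range) can never complete a 45-sum, so the worst case takes all of them and one from each pair: 5 + 12 = 17.
By pigeonhole, the 18th integer has to be the second member of some pair, so 17 + 1 = 18.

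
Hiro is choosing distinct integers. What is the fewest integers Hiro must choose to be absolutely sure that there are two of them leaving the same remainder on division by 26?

27

By pigeonhole, the 26 residue classes mod 26 are the pigeonholes.
With 26 integers one could put 1 in each residue class and have no class reach 2.
The 27th integer pushes some class to 2, so 26·1 + 1 = 27.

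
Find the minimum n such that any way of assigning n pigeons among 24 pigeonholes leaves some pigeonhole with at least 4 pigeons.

73

With 72 pigeons one could put exactly 3 in each of the 24 pigeonholes, and no pigeonhole would reach 4.
One more pigeon must land in a pigeonhole that already has 3, giving it 4.
So 24 × 3 + 1 = 73 pigeons are required.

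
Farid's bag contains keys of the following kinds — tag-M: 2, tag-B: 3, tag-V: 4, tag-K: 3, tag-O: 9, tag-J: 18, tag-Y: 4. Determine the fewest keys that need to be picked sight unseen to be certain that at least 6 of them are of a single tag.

Put each drawn key into a box by tag. The largest draw with every box below 6 takes min(count, 5) from each tag; tags with fewer than 5 contribute all they have.
Σ min(cᵢ, 5) = 2 + 3 + 4 + 3 + 5 + 5 + 4 = 26.
Draw number 26 + 1 = 27 must push one box to 6.

27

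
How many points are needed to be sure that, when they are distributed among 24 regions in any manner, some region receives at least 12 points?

With 264 points one could put exactly 11 in each of the 24 regions, and no region would reach 12.
One more point must land in a region that already has 11, giving it 12.
So 24 × 11 + 1 = 265 points are required.

265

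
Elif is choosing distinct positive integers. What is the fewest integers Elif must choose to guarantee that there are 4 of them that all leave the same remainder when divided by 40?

121

Pigeonhole: the 40 residue classes mod 40 are the pigeonholes.
With 120 integers one could put 3 in each residue class and have no class reach 4.
The 121st integer pushes some class to 4, so 40·3 + 1 = 121.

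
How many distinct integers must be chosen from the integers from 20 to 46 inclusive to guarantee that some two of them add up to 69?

A set avoiding the sum 69 can contain at most one of each pair {x, 69−x}, plus the 3 elements whose complement lies outside the range.
The integers 20, …, 34 (15 of them) are such a set: any two sum to at least 20+21 = 41 and at most 33+34 = 67 < 69.
By the pigeonhole principle, any 16th integer completes one of the 12 pairs, so 16 choices force a sum of 69.

16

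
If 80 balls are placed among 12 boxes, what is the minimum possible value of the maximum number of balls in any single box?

The 12 boxes are the holes and the 80 balls are the pigeons.
If every box held at most 6 balls, the total would be at most 12 × 6 = 72, which is less than 80.
So some box holds at least ⌈80/12⌉ = 7 balls.

7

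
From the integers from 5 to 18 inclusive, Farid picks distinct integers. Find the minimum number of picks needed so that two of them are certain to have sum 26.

10

Group the elements by complementary pair {x, 26−x}: {8,18}, {9,17}, {10,16}, …, giving 5 two-element pairs, the single value 13 (it cannot pair with itself since the integers are distinct), and 3 integers whose partner 26−x falls outside [5,18].
Treating each of those 9 groups as a pigeonhole, one can pick one integer per group — 9 integers — with no two summing to 26.
The 10th integer lands in an occupied pair, forcing a sum of 26.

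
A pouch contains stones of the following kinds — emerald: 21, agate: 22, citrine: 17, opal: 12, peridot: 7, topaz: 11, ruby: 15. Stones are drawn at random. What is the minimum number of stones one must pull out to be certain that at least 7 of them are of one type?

An adversary could hand out at most 6 stones per type: 6 + 6 + 6 + 6 + 6 + 6 + 6 = 42 stones and still no type has 7.
One more stone lands in a type already at 6, so 43 draws are enough and 42 are not.

43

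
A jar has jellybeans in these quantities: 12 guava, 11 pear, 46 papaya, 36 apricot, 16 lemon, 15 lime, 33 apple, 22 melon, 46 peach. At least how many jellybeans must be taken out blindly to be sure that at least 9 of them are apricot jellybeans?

In the worst case for collecting apricot jellybeans, every non-apricot jellybean comes out first.
There are 12 + 11 + 46 + 16 + 15 + 33 + 22 + 46 = 201 non-apricot jellybeans altogether.
After those, each further jellybean must be apricot, so 201 + 9 = 210 draws guarantee 9 apricot jellybeans.

210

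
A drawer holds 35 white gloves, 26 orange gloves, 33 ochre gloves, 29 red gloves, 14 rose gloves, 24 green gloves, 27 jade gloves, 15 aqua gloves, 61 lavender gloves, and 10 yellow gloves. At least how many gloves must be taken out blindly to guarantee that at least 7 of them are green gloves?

In the worst case for collecting green gloves, every non-green glove comes out first.
There are 35 + 26 + 33 + 29 + 14 + 27 + 15 + 61 + 10 = 250 non-green gloves altogether.
After those, each further glove must be green, so 250 + 7 = 257 draws guarantee 7 green gloves.

257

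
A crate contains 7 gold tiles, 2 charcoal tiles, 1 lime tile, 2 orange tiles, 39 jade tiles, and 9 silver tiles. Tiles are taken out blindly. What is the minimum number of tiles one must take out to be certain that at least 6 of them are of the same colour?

21

By pigeonhole, the 6 colours are the holes; the tiles drawn are the pigeons.
To avoid 6 of any one colour, the worst case takes at most 5 of each colour, or every tile of a colour that has fewer than 5.
That gives 5 + 2 + 1 + 2 + 5 + 5 = 20 tiles with no colour reaching 6.
The next tile forces some colour to 6, so 20 + 1 = 21.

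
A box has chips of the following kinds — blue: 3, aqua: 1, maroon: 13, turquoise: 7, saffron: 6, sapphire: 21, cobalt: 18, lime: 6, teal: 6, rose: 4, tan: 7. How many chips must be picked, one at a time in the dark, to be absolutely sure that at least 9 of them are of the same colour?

65

By the pigeonhole principle, the 11 colours are the holes; the chips drawn are the pigeons.
To avoid 9 of any one colour, the worst case takes at most 8 of each colour, or every chip of a colour that has fewer than 8.
That gives 3 + 1 + 8 + 7 + 6 + 8 + 8 + 6 + 6 + 4 + 7 = 64 chips with no colour reaching 9.
The next chip forces some colour to 9, so 64 + 1 = 65.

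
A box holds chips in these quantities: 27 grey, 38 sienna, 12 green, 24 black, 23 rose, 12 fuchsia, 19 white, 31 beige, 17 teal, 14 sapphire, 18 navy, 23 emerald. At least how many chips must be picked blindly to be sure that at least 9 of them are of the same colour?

An adversary could hand out at most 8 chips per colour: 8 + 8 + 8 + 8 + 8 + 8 + 8 + 8 + 8 + 8 + 8 + 8 = 96 chips and still no colour has 9.
One more chip lands in a colour already at 8, so 97 draws are enough and 96 are not.

97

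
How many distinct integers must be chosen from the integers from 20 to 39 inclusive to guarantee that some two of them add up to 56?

13

A set avoiding the sum 56 can contain at most one of each pair {x, 56−x}, plus the 4 elements whose complement lies outside the range or equal to its own complement.
The integers 28, …, 39 (12 of them) are such a set: any two sum to at least 28+29 = 57 > 56.
Any 13th integer completes one of the 8 pairs, so 13 choices force a sum of 56.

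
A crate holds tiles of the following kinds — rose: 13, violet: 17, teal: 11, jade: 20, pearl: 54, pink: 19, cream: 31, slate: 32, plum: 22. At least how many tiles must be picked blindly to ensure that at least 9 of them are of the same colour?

73

By the pigeonhole principle, put each drawn tile into a box by colour. The largest draw with every box below 9 takes min(count, 8) from each colour.
Σ min(cᵢ, 8) = 8 + 8 + 8 + 8 + 8 + 8 + 8 + 8 + 8 = 72.
Draw number 72 + 1 = 73 must push one box to 9.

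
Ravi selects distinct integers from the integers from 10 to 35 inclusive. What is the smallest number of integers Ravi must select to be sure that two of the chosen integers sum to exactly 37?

18

A set avoiding the sum 37 can contain at most one of each pair {x, 37−x}, plus the 8 elements whose complement lies outside the range.
The integers 19, …, 35 (17 of them) are such a set: any two sum to at least 19+20 = 39 > 37.
Any 18th integer completes one of the 9 pairs, so 18 choices force a sum of 37.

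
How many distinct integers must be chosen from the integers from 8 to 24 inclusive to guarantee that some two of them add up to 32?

Group the elements by complementary pair {x, 32−x}: {8,24}, {9,23}, {10,22}, …, giving 8 two-element pairs and the single value 16 (it cannot pair with itself since the integers are distinct).
Pigeonhole: treating each of those 9 groups as a pigeonhole, one can pick one integer per group — 9 integers — with no two summing to 32.
The 10th integer lands in an occupied pair, forcing a sum of 32.

10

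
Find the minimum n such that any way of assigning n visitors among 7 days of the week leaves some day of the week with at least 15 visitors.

99

With 98 visitors one could put exactly 14 in each of the 7 days of the week, and no day of the week would reach 15.
By pigeonhole, one more visitor must land in a day of the week that already has 14, giving it 15.
So 7 × 14 + 1 = 99 visitors are required.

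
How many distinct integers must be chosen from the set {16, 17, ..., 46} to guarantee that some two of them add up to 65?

A set avoiding the sum 65 can contain at most one of each pair {x, 65−x}, plus the 3 elements whose complement lies outside the range.
The integers 16, …, 32 (17 of them) are such a set: any two sum to at least 16+17 = 33 and at most 31+32 = 63 < 65.
Any 18th integer completes one of the 14 pairs, so 18 choices force a sum of 65.

18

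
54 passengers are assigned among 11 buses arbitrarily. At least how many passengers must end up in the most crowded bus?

5

By pigeonhole, the 11 buses are the holes and the 54 passengers are the pigeons.
If every bus held at most 4 passengers, the total would be at most 11 × 4 = 44, which is less than 54.
So some bus holds at least ⌈54/11⌉ = 5 passengers.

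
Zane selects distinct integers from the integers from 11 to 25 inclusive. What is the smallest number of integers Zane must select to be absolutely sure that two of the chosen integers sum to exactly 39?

10

Group the elements by complementary pair {x, 39−x}: {14,25}, {15,24}, {16,23}, …, giving 6 two-element pairs and 3 integers whose partner 39−x falls outside [11,25].
Pigeonhole: treating each of those 9 groups as a pigeonhole, one can pick one integer per group — 9 integers — with no two summing to 39.
The 10th integer lands in an occupied pair, forcing a sum of 39.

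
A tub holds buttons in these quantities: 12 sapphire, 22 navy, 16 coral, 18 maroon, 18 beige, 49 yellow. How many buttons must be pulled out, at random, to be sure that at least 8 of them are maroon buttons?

In the worst case for collecting maroon buttons, every non-maroon button comes out first.
There are 12 + 22 + 16 + 18 + 49 = 117 non-maroon buttons altogether.
After those, each further button must be maroon, so 117 + 8 = 125 draws guarantee 8 maroon buttons.

125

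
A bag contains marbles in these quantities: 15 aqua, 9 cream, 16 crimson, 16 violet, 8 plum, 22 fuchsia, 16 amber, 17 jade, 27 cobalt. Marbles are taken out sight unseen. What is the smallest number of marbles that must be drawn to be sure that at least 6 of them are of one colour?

Put each drawn marble into a box by colour. The largest draw with every box below 6 takes min(count, 5) from each colour.
Σ min(cᵢ, 5) = 5 + 5 + 5 + 5 + 5 + 5 + 5 + 5 + 5 = 45.
Draw number 45 + 1 = 46 must push one box to 6.

46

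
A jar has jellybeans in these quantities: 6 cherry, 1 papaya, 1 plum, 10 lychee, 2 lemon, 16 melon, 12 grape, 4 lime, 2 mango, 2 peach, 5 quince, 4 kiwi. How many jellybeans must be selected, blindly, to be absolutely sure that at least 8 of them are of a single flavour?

Put each drawn jellybean into a box by flavour. The largest draw with every box below 8 takes min(count, 7) from each flavour; flavours with fewer than 7 contribute all they have.
Σ min(cᵢ, 7) = 6 + 1 + 1 + 7 + 2 + 7 + 7 + 4 + 2 + 2 + 5 + 4 = 48.
Draw number 48 + 1 = 49 must push one box to 8.

49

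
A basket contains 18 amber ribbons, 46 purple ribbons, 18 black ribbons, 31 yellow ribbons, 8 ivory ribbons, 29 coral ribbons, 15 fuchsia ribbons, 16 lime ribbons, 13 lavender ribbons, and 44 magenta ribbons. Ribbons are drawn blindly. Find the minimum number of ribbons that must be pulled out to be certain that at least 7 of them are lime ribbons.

229

In the worst case for collecting lime ribbons, every non-lime ribbon comes out first.
There are 18 + 46 + 18 + 31 + 8 + 29 + 15 + 13 + 44 = 222 non-lime ribbons altogether.
After those, each further ribbon must be lime, so 222 + 7 = 229 draws guarantee 7 lime ribbons.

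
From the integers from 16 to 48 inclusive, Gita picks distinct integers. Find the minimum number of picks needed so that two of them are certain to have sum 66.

19

Group the elements by complementary pair {x, 66−x}: {18,48}, {19,47}, {20,46}, …, giving 15 two-element pairs, the single value 33 (it cannot pair with itself since the integers are distinct), and 2 integers whose partner 66−x falls outside [16,48].
Treating each of those 18 groups as a pigeonhole, one can pick one integer per group — 18 integers — with no two summing to 66.
The 19th integer lands in an occupied pair, forcing a sum of 66.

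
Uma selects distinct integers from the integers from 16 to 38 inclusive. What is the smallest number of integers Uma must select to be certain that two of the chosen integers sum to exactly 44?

Group the elements by complementary pair {x, 44−x}: {16,28}, {17,27}, {18,26}, …, giving 6 two-element pairs, the single value 22 (it cannot pair with itself since the integers are distinct), and 10 integers whose partner 44−x falls outside [16,38].
By the pigeonhole principle, treating each of those 17 groups as a pigeonhole, one can pick one integer per group — 17 integers — with no two summing to 44.
The 18th integer lands in an occupied pair, forcing a sum of 44.

18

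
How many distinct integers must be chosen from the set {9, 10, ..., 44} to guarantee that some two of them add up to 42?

25

Group the elements by complementary pair {x, 42−x}: {9,33}, {10,32}, {11,31}, …, giving 12 two-element pairs, the single value 21 (it cannot pair with itself since the integers are distinct), and 11 integers whose partner 42−x falls outside [9,44].
Treating each of those 24 groups as a pigeonhole, one can pick one integer per group — 24 integers — with no two summing to 42.
The 25th integer lands in an occupied pair, forcing a sum of 42.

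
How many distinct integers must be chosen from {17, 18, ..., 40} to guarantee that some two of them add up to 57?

A set avoiding the sum 57 can contain at most one of each pair {x, 57−x}.
The integers 29, …, 40 (12 of them) are such a set: any two sum to at least 29+30 = 59 > 57.
Pigeonhole: any 13th integer completes one of the 12 pairs, so 13 choices force a sum of 57.

13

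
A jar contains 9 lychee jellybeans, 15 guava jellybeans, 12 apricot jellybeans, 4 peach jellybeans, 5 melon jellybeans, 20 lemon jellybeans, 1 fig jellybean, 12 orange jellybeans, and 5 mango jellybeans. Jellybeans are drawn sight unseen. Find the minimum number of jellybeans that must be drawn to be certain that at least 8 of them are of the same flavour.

51

By the pigeonhole principle, put each drawn jellybean into a box by flavour. The largest draw with every box below 8 takes min(count, 7) from each flavour; flavours with fewer than 7 contribute all they have.
Σ min(cᵢ, 7) = 7 + 7 + 7 + 4 + 5 + 7 + 1 + 7 + 5 = 50.
Draw number 50 + 1 = 51 must push one box to 8.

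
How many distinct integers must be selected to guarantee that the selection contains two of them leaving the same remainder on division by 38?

The 38 residue classes mod 38 are the pigeonholes.
With 38 integers one could put 1 in each residue class and have no class reach 2.
The 39th integer pushes some class to 2, so 38·1 + 1 = 39.

39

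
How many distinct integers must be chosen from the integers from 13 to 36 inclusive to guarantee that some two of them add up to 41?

17

A set avoiding the sum 41 can contain at most one of each pair {x, 41−x}, plus the 8 elements whose complement lies outside the range.
The integers 21, …, 36 (16 of them) are such a set: any two sum to at least 21+22 = 43 > 41.
Any 17th integer completes one of the 8 pairs, so 17 choices force a sum of 41.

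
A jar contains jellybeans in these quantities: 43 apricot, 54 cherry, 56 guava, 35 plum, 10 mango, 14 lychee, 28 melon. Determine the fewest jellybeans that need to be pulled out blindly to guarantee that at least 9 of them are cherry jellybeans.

195

In the worst case for collecting cherry jellybeans, every non-cherry jellybean comes out first.
There are 43 + 56 + 35 + 10 + 14 + 28 = 186 non-cherry jellybeans altogether.
After those, each further jellybean must be cherry, so 186 + 9 = 195 draws guarantee 9 cherry jellybeans.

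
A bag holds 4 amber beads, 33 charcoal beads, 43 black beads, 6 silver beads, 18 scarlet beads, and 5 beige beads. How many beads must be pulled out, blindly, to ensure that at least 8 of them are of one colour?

37

The 6 colours are the holes; the beads drawn are the pigeons.
To avoid 8 of any one colour, the worst case takes at most 7 of each colour, or every bead of a colour that has fewer than 7.
That gives 4 + 7 + 7 + 6 + 7 + 5 = 36 beads with no colour reaching 8.
The next bead forces some colour to 8, so 36 + 1 = 37.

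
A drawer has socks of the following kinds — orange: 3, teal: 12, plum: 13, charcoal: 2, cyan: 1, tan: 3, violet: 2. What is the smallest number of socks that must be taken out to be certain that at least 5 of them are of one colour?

Put each drawn sock into a box by colour. The largest draw with every box below 5 takes min(count, 4) from each colour; colours with fewer than 4 contribute all they have.
Σ min(cᵢ, 4) = 3 + 4 + 4 + 2 + 1 + 3 + 2 = 19.
Draw number 19 + 1 = 20 must push one box to 5.

20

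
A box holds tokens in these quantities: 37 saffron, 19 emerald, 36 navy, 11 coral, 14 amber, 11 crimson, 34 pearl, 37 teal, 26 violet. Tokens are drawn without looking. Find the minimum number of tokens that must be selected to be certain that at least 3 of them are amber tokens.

214

In the worst case for collecting amber tokens, every non-amber token comes out first.
There are 37 + 19 + 36 + 11 + 11 + 34 + 37 + 26 = 211 non-amber tokens altogether.
After those, each further token must be amber, so 211 + 3 = 214 draws guarantee 3 amber tokens.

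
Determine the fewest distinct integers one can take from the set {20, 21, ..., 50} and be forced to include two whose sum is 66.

A set avoiding the sum 66 can contain at most one of each pair {x, 66−x}, plus the 5 elements whose complement lies outside the range or equal to its own complement.
The integers 33, …, 50 (18 of them) are such a set: any two sum to at least 33+34 = 67 > 66.
Any 19th integer completes one of the 13 pairs, so 19 choices force a sum of 66.

19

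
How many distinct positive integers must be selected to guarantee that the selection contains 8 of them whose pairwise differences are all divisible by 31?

218

Integers whose pairwise differences are multiples of 31 are exactly those sharing a remainder mod 31. Pigeonhole: the 31 residue classes mod 31 are the pigeonholes.
With 217 integers one could put 7 in each residue class and have no class reach 8.
The 218th integer pushes some class to 8, so 31·7 + 1 = 218.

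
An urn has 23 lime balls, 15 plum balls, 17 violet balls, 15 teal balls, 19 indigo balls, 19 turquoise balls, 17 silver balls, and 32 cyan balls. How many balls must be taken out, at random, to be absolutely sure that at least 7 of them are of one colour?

Pigeonhole: the 8 colours are the holes; the balls drawn are the pigeons.
To avoid 7 of any one colour, the worst case takes at most 6 of each colour.
That gives 6 + 6 + 6 + 6 + 6 + 6 + 6 + 6 = 48 balls with no colour reaching 7.
The next ball forces some colour to 7, so 48 + 1 = 49.

49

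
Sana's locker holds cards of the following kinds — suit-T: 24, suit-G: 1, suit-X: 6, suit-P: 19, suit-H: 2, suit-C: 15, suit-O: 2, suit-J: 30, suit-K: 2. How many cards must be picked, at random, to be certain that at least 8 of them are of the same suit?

42

By pigeonhole, the 9 suits are the holes; the cards drawn are the pigeons.
To avoid 8 of any one suit, the worst case takes at most 7 of each suit, or every card of a suit that has fewer than 7.
That gives 7 + 1 + 6 + 7 + 2 + 7 + 2 + 7 + 2 = 41 cards with no suit reaching 8.
The next card forces some suit to 8, so 41 + 1 = 42.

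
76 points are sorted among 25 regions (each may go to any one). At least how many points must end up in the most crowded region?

The 25 regions are the holes and the 76 points are the pigeons.
If every region held at most 3 points, the total would be at most 25 × 3 = 75, which is less than 76.
So some region holds at least ⌈76/25⌉ = 4 points.

4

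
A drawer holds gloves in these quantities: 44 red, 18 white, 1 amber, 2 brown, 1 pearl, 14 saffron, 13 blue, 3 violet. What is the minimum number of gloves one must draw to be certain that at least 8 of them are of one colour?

An adversary could hand out at most 7 gloves per colour (4 colours run out sooner): 7 + 7 + 1 + 2 + 1 + 7 + 7 + 3 = 35 gloves and still no colour has 8.
One more glove lands in a colour already at 7, so 36 draws are enough and 35 are not.

36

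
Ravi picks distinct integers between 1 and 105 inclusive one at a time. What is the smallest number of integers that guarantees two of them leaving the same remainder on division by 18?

The 18 residue classes mod 18 are the pigeonholes.
With 18 integers one could put 1 in each residue class and have no class reach 2.
The 19th integer pushes some class to 2, so 18·1 + 1 = 19.

19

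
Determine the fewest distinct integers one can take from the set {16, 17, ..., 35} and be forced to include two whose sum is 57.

Two chosen integers sum to 57 exactly when both halves of some pair {x, 57−x} with 22 ≤ x ≤ 57−x ≤ 35 are chosen — 7 such pairs.
The remaining 6 elements (those with no distinct partner in range) can never complete a 57-sum, so the worst case takes all of them and one from each pair: 6 + 7 = 13.
By pigeonhole, the 14th integer has to be the second member of some pair, so 13 + 1 = 14.

14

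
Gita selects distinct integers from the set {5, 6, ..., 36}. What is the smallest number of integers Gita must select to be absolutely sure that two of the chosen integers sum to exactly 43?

Two chosen integers sum to 43 exactly when both halves of some pair {x, 43−x} with 7 ≤ x ≤ 43−x ≤ 36 are chosen — 15 such pairs.
The remaining 2 elements (those with no distinct partner in range) can never complete a 43-sum, so the worst case takes all of them and one from each pair: 2 + 15 = 17.
The 18th integer has to be the second member of some pair, so 17 + 1 = 18.

18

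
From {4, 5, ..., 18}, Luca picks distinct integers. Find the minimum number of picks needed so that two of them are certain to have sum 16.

12

A set avoiding the sum 16 can contain at most one of each pair {x, 16−x}, plus the 7 elements whose complement lies outside the range or equal to its own complement.
The integers 8, …, 18 (11 of them) are such a set: any two sum to at least 8+9 = 17 > 16.
Any 12th integer completes one of the 4 pairs, so 12 choices force a sum of 16.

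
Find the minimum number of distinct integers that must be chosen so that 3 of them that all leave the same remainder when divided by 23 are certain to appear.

47

The 23 residue classes mod 23 are the pigeonholes.
With 46 integers one could put 2 in each residue class and have no class reach 3.
The 47th integer pushes some class to 3, so 23·2 + 1 = 47.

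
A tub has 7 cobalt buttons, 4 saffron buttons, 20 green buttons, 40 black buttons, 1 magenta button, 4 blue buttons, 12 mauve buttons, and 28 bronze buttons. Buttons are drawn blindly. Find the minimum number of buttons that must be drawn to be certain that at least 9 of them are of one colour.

49

An adversary could hand out at most 8 buttons per colour (4 colours run out sooner): 7 + 4 + 8 + 8 + 1 + 4 + 8 + 8 = 48 buttons and still no colour has 9.
Pigeonhole: one more button lands in a colour already at 8, so 49 draws are enough and 48 are not.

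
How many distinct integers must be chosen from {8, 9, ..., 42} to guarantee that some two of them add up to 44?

22

Group the elements by complementary pair {x, 44−x}: {8,36}, {9,35}, {10,34}, …, giving 14 two-element pairs; the single value 22 (it cannot pair with itself since the integers are distinct); and 6 integers whose partner 44−x falls outside [8,42].
Treating each of those 21 groups as a pigeonhole, one can pick one integer per group — 21 integers — with no two summing to 44.
The 22nd integer lands in an occupied pair, forcing a sum of 44.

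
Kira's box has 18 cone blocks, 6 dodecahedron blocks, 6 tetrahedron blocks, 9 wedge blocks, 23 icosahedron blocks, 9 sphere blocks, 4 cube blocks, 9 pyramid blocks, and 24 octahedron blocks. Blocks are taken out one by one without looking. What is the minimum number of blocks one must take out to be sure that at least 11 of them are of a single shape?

74

By pigeonhole, the 9 shapes are the holes; the blocks drawn are the pigeons.
To avoid 11 of any one shape, the worst case takes at most 10 of each shape, or every block of a shape that has fewer than 10.
That gives 10 + 6 + 6 + 9 + 10 + 9 + 4 + 9 + 10 = 73 blocks with no shape reaching 11.
The next block forces some shape to 11, so 73 + 1 = 74.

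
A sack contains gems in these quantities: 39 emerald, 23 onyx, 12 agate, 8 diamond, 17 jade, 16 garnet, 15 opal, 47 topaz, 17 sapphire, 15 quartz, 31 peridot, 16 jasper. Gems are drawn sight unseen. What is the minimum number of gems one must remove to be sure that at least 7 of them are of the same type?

The 12 types are the holes; the gems drawn are the pigeons.
To avoid 7 of any one type, the worst case takes at most 6 of each type.
That gives 6 + 6 + 6 + 6 + 6 + 6 + 6 + 6 + 6 + 6 + 6 + 6 = 72 gems with no type reaching 7.
The next gem forces some type to 7, so 72 + 1 = 73.

73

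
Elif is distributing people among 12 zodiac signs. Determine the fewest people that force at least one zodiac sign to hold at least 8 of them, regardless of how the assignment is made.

85

With 84 people one could put exactly 7 in each of the 12 zodiac signs, and no zodiac sign would reach 8.
By pigeonhole, one more person must land in a zodiac sign that already has 7, giving it 8.
So 12 × 7 + 1 = 85 people are required.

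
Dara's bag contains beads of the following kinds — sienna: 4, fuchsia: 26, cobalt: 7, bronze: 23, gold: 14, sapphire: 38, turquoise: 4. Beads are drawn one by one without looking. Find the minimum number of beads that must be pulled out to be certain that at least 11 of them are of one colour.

The 7 colours are the holes; the beads drawn are the pigeons.
To avoid 11 of any one colour, the worst case takes at most 10 of each colour, or every bead of a colour that has fewer than 10.
That gives 4 + 10 + 7 + 10 + 10 + 10 + 4 = 55 beads with no colour reaching 11.
The next bead forces some colour to 11, so 55 + 1 = 56.

56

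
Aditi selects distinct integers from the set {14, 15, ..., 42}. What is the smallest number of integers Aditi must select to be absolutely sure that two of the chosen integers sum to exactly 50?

A set avoiding the sum 50 can contain at most one of each pair {x, 50−x}, plus the 7 elements whose complement lies outside the range or equal to its own complement.
The integers 25, …, 42 (18 of them) are such a set: any two sum to at least 25+26 = 51 > 50.
Pigeonhole: any 19th integer completes one of the 11 pairs, so 19 choices force a sum of 50.

19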